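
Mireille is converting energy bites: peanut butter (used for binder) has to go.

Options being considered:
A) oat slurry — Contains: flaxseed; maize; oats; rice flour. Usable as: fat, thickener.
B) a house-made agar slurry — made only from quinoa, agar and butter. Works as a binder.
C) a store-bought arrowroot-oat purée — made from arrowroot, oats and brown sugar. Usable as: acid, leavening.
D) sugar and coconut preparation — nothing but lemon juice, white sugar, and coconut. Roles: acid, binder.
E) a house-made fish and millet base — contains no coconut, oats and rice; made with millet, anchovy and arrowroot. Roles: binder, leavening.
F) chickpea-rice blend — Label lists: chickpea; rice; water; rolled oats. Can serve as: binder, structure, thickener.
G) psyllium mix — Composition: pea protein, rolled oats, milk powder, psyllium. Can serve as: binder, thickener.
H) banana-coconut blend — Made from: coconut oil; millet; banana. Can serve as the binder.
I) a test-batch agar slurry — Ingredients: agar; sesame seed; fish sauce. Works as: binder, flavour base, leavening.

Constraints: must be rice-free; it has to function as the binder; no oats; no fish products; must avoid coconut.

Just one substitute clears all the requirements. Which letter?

A: not usable as a binder; has rice flour, so not rice-free (and 1 more) — no
B: works as a binder, no coconut, no oats — OK
C: not usable as a binder; has oats, so not oat-free — out
D: has coconut, so not coconut-free — no
E: has anchovy, so not fish-free — no
F: has rice, so not rice-free; has rolled oats, so not oat-free — reject
G: has rolled oats, so not oat-free — reject
H: has coconut oil, so not coconut-free — no
I: has fish sauce, so not fish-free — no

B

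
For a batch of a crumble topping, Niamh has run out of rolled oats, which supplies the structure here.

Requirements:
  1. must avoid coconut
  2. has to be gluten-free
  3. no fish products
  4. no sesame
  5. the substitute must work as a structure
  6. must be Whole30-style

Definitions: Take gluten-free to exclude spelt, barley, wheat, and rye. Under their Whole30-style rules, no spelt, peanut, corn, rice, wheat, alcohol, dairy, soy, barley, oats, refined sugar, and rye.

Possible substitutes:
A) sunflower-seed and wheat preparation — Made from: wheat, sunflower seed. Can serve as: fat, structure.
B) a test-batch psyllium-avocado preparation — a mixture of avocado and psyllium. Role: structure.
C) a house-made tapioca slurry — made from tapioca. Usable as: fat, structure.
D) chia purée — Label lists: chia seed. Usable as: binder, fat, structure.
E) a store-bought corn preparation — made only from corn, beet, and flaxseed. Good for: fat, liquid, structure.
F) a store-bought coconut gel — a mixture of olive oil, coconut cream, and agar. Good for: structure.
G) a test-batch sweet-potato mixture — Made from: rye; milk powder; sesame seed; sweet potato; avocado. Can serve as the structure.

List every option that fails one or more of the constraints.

A: has wheat, so not gluten-free; has wheat, so not Whole30-style — reject
B: all constraints satisfied — OK
C: only tapioca; none excluded — OK
D: only chia seed; none excluded — valid
E: has corn, so not Whole30-style — reject
F: has coconut cream, so not coconut-free — reject
G: has rye, so not gluten-free; has milk powder, so not Whole30-style (and 1 more) — out

A, E, F, G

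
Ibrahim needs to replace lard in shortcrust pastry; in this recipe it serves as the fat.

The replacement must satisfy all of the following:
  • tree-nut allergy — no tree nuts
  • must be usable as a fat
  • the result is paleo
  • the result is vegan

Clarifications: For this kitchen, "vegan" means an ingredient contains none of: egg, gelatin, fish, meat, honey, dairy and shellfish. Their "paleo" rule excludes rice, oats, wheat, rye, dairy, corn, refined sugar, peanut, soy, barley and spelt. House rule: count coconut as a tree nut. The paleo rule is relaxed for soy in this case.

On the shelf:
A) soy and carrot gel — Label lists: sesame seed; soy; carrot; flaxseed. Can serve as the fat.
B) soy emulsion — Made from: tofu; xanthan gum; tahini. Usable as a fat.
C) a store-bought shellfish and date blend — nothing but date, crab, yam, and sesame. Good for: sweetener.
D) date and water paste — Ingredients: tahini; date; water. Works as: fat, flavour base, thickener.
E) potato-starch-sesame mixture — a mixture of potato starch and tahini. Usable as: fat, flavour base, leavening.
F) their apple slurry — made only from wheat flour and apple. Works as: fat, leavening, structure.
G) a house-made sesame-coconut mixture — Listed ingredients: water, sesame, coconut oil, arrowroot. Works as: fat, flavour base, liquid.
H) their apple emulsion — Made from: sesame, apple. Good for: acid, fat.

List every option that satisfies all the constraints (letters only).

A, B, D, E, H

A: soy is permitted under the paleo carve-out; nothing else excluded — OK
B: soy is permitted under the paleo carve-out; nothing else excluded — keep
C: not usable as a fat; has crab, so not vegan — no
D: only tahini, date, and water; none excluded — OK
E: works as a fat, vegan, tree-nut-free — OK
F: has wheat flour, so not paleo — out
G: has coconut oil, so not tree-nut-free — no
H: works as a fat, tree-nut-free, vegan — valid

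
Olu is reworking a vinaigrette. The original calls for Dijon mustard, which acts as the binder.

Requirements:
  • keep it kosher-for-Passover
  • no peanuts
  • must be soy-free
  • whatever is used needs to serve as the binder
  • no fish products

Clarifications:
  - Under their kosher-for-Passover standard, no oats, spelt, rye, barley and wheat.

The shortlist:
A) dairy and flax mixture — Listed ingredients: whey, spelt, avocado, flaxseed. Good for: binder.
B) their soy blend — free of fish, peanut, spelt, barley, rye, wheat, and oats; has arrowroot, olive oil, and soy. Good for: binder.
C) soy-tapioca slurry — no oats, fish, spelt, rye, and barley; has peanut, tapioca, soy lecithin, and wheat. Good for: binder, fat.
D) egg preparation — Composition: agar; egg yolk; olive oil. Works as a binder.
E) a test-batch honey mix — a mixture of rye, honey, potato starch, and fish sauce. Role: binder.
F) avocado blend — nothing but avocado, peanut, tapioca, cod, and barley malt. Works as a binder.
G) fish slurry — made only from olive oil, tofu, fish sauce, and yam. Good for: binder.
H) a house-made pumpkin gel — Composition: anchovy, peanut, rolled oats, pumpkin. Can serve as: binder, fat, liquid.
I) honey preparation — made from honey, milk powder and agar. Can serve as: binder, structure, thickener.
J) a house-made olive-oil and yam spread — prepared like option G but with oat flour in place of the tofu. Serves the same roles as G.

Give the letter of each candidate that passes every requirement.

D, I

A: has spelt, so not kosher-for-Passover — no
B: has soy, so not soy-free — out
C: has wheat, so not kosher-for-Passover; has soy lecithin, so not soy-free (and 1 more) — out
D: every rule checks out — OK
E: has rye, so not kosher-for-Passover; has fish sauce, so not fish-free — no
F: has barley malt, so not kosher-for-Passover; has peanut, so not peanut-free (and 1 more) — out
G: has tofu, so not soy-free; has fish sauce, so not fish-free — reject
H: has rolled oats, so not kosher-for-Passover; has peanut, so not peanut-free (and 1 more) — reject
I: all constraints satisfied — valid
J: has oat flour, so not kosher-for-Passover; has fish sauce, so not fish-free — no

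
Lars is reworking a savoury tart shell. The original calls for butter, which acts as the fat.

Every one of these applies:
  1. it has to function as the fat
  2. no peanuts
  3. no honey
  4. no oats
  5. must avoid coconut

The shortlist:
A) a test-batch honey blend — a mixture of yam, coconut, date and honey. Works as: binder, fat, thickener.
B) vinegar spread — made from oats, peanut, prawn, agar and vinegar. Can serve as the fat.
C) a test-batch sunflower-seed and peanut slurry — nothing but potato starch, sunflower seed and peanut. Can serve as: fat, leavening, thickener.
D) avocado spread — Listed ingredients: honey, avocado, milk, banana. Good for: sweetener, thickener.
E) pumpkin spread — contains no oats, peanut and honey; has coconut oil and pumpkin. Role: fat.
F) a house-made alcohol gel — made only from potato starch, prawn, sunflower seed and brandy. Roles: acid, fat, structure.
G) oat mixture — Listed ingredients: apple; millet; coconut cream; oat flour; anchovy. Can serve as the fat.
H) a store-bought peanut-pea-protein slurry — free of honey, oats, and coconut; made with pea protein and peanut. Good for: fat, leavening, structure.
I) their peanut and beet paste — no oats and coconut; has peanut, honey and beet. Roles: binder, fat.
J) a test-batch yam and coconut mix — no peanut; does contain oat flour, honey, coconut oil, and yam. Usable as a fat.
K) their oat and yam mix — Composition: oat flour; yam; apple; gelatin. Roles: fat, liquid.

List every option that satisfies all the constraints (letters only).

F

A: has coconut, so not coconut-free; has honey, so not honey-free — reject
B: has oats, so not oat-free; has peanut, so not peanut-free — out
C: has peanut, so not peanut-free — out
D: not usable as a fat; has honey, so not honey-free — no
E: has coconut oil, so not coconut-free — reject
F: no honey, no coconut — OK
G: has coconut cream, so not coconut-free; has oat flour, so not oat-free — reject
H: has peanut, so not peanut-free — reject
I: has peanut, so not peanut-free; has honey, so not honey-free — reject
J: has coconut oil, so not coconut-free; has oat flour, so not oat-free (and 1 more) — no
K: has oat flour, so not oat-free — no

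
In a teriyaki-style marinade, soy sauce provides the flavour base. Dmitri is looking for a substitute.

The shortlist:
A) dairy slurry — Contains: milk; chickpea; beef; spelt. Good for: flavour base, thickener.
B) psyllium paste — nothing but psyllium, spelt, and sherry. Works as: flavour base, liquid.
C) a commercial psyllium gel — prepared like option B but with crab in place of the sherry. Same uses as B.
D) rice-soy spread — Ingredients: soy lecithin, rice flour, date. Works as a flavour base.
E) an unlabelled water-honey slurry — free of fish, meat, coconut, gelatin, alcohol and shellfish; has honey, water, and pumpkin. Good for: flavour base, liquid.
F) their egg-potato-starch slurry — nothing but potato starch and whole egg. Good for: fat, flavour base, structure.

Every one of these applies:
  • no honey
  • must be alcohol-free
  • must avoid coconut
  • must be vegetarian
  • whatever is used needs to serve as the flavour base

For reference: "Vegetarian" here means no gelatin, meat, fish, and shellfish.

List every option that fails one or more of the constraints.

A: has beef, so not vegetarian — reject
B: has sherry, so not alcohol-free — reject
C: has crab, so not vegetarian — reject
D: no coconut, no honey — valid
E: has honey, so not honey-free — out
F: only whole egg and potato starch; none excluded — keep

A, B, C, E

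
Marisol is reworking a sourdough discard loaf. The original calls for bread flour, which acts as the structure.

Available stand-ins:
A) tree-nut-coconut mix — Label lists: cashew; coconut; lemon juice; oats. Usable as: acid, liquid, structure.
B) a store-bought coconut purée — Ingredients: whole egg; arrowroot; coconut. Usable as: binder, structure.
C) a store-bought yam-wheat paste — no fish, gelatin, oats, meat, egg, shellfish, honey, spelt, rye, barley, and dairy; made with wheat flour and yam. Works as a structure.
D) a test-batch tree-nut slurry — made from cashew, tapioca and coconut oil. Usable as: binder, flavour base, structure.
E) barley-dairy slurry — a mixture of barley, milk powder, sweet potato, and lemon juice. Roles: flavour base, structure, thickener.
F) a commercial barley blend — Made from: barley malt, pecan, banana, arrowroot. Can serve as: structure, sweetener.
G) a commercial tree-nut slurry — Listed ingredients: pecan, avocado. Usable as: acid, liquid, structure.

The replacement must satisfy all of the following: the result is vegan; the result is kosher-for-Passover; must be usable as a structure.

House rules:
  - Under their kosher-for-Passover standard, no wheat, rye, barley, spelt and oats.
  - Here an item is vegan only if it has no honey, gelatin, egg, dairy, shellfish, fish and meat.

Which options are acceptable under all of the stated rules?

D, G

A: has oats, so not kosher-for-Passover — out
B: has whole egg, so not vegan — out
C: has wheat flour, so not kosher-for-Passover — reject
D: kosher-for-Passover, vegan — keep
E: has barley, so not kosher-for-Passover; has milk powder, so not vegan — reject
F: has barley malt, so not kosher-for-Passover — out
G: only pecan and avocado; none excluded — keep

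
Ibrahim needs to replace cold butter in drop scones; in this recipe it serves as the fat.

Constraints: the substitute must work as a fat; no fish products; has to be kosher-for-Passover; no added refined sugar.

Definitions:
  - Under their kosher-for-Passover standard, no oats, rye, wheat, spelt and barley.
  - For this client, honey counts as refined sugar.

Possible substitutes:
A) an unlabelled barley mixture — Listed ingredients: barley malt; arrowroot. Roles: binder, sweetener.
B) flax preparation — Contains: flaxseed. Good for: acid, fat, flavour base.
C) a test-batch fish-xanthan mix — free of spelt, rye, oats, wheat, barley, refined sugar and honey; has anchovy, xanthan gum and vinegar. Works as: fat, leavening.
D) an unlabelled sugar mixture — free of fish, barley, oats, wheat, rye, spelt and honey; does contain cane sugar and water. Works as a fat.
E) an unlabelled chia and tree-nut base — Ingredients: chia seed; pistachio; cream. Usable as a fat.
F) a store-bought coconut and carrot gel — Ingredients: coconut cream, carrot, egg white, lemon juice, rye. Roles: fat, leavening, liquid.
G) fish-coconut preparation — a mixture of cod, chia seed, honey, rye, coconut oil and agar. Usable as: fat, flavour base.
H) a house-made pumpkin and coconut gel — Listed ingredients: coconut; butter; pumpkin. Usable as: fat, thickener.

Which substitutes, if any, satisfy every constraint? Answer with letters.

B, E, H

A: not usable as a fat; has barley malt, so not kosher-for-Passover — reject
B: only flaxseed; none excluded — OK
C: has anchovy, so not fish-free — out
D: has cane sugar, so not no-added-sugar — out
E: only cream, pistachio, and chia seed; none excluded — OK
F: has rye, so not kosher-for-Passover — no
G: has rye, so not kosher-for-Passover; has cod, so not fish-free (and 1 more) — out
H: only coconut, butter, and pumpkin; none excluded — OK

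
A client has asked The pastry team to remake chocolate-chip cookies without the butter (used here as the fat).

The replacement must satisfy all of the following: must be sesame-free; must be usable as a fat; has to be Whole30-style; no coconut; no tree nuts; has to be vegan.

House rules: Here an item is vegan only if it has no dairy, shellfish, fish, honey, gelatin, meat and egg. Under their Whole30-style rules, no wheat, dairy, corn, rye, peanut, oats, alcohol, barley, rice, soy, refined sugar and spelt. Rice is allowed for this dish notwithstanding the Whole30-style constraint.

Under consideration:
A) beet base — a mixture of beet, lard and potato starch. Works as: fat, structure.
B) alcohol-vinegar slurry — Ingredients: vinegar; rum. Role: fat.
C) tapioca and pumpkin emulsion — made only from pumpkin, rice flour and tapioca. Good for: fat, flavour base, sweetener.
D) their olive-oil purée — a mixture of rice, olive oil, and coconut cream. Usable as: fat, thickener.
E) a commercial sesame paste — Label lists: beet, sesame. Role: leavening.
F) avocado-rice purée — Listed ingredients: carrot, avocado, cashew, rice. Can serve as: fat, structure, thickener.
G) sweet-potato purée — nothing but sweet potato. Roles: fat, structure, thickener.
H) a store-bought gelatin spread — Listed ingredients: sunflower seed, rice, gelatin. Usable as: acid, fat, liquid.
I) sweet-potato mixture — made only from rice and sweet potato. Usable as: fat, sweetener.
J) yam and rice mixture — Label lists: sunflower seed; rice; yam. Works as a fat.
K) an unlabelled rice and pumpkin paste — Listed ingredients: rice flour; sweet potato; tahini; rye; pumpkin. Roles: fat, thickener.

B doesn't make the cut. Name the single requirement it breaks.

usable as a fat: satisfied
vegan: satisfied
Whole30-style: has rum — fails
coconut-free: satisfied
sesame-free: satisfied
tree-nut-free: satisfied

Whole30-style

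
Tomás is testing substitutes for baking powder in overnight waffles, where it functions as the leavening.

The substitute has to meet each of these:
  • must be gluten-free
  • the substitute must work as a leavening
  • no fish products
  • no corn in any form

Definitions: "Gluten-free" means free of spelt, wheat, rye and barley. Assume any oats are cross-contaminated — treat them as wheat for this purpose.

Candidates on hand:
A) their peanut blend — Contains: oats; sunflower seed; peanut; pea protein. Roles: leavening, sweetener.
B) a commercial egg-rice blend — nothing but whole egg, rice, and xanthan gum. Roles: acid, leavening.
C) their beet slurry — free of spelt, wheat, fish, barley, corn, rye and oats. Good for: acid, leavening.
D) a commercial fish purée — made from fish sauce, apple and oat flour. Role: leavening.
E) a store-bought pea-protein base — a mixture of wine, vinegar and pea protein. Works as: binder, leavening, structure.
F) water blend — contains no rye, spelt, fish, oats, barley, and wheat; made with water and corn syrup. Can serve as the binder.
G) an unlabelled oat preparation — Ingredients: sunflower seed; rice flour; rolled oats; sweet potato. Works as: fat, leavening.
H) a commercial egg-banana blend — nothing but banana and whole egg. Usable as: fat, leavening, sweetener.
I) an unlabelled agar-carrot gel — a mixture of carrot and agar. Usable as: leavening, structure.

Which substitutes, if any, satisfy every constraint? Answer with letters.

A: has oats, so not gluten-free — no
B: nothing on the exclusion list — keep
C: works as a leavening, no fish, gluten-free — keep
D: has oat flour, so not gluten-free; has fish sauce, so not fish-free — reject
E: only wine, pea protein and vinegar; none excluded — keep
F: not usable as a leavening; has corn syrup, so not corn-free — no
G: has rolled oats, so not gluten-free — reject
H: all constraints satisfied — valid
I: only carrot and agar; none excluded — OK

B, C, E, H, I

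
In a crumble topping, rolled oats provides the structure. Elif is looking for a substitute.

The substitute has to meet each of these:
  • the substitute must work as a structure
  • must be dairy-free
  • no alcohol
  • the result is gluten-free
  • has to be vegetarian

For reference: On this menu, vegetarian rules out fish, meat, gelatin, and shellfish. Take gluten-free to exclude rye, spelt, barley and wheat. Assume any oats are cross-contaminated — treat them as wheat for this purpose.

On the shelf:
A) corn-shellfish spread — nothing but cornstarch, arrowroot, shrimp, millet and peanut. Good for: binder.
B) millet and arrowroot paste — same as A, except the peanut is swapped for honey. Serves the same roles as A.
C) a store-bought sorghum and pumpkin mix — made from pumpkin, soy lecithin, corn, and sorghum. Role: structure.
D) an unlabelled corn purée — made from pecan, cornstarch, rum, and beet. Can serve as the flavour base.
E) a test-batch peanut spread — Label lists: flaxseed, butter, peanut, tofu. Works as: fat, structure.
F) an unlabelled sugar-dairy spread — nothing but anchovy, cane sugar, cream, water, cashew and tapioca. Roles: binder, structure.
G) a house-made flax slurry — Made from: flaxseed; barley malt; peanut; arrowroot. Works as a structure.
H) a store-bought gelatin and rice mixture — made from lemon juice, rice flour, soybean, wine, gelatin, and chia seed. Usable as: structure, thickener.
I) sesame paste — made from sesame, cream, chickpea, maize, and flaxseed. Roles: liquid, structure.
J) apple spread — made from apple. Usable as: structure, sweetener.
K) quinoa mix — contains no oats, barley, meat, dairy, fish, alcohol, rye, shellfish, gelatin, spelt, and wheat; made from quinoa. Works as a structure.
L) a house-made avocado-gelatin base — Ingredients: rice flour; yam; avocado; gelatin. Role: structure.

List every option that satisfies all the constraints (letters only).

A: not usable as a structure; has shrimp, so not vegetarian — no
B: not usable as a structure; has shrimp, so not vegetarian — reject
C: nothing on the exclusion list — keep
D: not usable as a structure; has rum, so not alcohol-free — no
E: has butter, so not dairy-free — reject
F: has anchovy, so not vegetarian; has cream, so not dairy-free — out
G: has barley malt, so not gluten-free — out
H: has gelatin, so not vegetarian; has wine, so not alcohol-free — no
I: has cream, so not dairy-free — no
J: only apple; none excluded — OK
K: gluten-free, vegetarian — OK
L: has gelatin, so not vegetarian — no

C, J, K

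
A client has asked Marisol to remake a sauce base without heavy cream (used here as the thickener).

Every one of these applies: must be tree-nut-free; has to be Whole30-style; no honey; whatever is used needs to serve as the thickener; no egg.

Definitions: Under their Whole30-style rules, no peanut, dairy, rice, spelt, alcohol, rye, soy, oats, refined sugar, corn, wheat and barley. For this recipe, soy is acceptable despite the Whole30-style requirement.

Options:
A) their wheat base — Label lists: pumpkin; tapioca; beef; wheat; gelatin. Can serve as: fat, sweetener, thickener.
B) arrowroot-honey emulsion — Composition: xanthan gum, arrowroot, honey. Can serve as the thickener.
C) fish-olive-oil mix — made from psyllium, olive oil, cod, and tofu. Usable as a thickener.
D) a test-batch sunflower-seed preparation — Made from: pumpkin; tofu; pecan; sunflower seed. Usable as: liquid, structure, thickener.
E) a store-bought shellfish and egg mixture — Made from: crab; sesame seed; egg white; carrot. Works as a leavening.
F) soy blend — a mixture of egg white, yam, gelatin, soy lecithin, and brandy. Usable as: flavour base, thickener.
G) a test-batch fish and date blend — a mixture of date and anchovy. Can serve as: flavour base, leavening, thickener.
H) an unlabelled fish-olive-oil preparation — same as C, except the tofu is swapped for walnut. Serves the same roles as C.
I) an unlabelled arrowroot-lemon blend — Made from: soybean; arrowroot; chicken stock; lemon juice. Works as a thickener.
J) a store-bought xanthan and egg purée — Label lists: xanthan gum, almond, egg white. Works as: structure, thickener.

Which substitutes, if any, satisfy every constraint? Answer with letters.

C, G, I

A: has wheat, so not Whole30-style — no
B: has honey, so not honey-free — reject
C: soy is permitted under the Whole30-style carve-out; nothing else excluded — OK
D: has pecan, so not tree-nut-free — no
E: not usable as a thickener; has egg white, so not egg-free — reject
F: has brandy, so not Whole30-style; has egg white, so not egg-free — no
G: works as a thickener, Whole30-style, no honey — OK
H: has walnut, so not tree-nut-free — out
I: soy is permitted under the Whole30-style carve-out; nothing else excluded — keep
J: has almond, so not tree-nut-free; has egg white, so not egg-free — out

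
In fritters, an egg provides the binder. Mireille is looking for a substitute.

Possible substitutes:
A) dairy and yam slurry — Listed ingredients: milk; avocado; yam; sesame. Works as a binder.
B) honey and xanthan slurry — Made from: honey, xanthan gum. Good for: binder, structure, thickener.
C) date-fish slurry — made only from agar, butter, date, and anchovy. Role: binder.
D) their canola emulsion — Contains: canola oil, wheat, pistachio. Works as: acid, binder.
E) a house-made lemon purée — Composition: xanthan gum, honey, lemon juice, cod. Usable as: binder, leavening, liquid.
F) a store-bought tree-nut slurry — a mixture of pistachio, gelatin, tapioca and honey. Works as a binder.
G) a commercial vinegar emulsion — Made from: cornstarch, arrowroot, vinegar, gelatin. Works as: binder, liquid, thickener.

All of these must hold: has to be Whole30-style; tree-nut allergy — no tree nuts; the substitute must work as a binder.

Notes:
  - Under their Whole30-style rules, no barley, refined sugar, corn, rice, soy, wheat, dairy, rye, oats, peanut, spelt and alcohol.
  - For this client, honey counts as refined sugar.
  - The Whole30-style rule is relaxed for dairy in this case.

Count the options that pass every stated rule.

A: dairy is permitted under the Whole30-style carve-out; nothing else excluded — valid
B: has honey, so not Whole30-style — reject
C: dairy is permitted under the Whole30-style carve-out; nothing else excluded — valid
D: has wheat, so not Whole30-style; has pistachio, so not tree-nut-free — no
E: has honey, so not Whole30-style — reject
F: has honey, so not Whole30-style; has pistachio, so not tree-nut-free — out
G: has cornstarch, so not Whole30-style — no

2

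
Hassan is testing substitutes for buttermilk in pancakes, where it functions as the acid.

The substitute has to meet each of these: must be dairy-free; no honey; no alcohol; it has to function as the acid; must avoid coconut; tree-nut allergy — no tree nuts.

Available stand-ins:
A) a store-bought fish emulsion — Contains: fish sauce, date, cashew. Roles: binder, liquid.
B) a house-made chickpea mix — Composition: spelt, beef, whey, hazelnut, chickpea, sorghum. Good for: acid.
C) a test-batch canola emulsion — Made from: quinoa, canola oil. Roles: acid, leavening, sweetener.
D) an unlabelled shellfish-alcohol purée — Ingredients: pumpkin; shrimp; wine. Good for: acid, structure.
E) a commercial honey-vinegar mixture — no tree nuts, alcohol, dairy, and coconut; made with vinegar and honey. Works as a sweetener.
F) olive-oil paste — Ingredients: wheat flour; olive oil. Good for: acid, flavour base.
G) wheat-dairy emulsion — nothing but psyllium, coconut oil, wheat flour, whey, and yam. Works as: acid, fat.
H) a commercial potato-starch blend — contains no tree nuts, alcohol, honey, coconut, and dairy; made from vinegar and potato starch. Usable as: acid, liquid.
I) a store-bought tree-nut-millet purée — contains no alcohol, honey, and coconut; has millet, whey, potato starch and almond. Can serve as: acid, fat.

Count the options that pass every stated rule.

3

A: not usable as an acid; has cashew, so not tree-nut-free — reject
B: has hazelnut, so not tree-nut-free; has whey, so not dairy-free — out
C: only quinoa and canola oil; none excluded — keep
D: has wine, so not alcohol-free — reject
E: not usable as an acid; has honey, so not honey-free — reject
F: every rule checks out — OK
G: has whey, so not dairy-free; has coconut oil, so not coconut-free — reject
H: nothing on the exclusion list — valid
I: has almond, so not tree-nut-free; has whey, so not dairy-free — no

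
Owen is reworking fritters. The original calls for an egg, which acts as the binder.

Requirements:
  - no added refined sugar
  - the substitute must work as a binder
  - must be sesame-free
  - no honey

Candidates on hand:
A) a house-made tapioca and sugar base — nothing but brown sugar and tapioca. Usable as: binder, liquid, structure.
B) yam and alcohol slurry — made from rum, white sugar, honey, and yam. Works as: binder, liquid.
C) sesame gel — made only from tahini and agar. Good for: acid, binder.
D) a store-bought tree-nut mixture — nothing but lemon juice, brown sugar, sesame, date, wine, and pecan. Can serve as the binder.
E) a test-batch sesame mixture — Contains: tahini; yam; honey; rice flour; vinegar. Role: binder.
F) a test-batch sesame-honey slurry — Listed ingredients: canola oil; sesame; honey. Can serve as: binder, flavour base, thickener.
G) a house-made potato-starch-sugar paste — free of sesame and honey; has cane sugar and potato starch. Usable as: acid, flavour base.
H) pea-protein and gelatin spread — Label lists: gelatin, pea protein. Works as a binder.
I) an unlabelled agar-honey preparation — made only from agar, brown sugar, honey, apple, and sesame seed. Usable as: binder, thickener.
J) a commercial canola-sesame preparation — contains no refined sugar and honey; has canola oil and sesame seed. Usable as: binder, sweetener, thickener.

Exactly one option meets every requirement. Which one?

H

A: has brown sugar, so not no-added-sugar — no
B: has white sugar, so not no-added-sugar; has honey, so not honey-free — no
C: has tahini, so not sesame-free — reject
D: has brown sugar, so not no-added-sugar; has sesame, so not sesame-free — out
E: has honey, so not honey-free; has tahini, so not sesame-free — reject
F: has honey, so not honey-free; has sesame, so not sesame-free — reject
G: not usable as a binder; has cane sugar, so not no-added-sugar — no
H: all constraints satisfied — keep
I: has brown sugar, so not no-added-sugar; has honey, so not honey-free (and 1 more) — out
J: has sesame seed, so not sesame-free — reject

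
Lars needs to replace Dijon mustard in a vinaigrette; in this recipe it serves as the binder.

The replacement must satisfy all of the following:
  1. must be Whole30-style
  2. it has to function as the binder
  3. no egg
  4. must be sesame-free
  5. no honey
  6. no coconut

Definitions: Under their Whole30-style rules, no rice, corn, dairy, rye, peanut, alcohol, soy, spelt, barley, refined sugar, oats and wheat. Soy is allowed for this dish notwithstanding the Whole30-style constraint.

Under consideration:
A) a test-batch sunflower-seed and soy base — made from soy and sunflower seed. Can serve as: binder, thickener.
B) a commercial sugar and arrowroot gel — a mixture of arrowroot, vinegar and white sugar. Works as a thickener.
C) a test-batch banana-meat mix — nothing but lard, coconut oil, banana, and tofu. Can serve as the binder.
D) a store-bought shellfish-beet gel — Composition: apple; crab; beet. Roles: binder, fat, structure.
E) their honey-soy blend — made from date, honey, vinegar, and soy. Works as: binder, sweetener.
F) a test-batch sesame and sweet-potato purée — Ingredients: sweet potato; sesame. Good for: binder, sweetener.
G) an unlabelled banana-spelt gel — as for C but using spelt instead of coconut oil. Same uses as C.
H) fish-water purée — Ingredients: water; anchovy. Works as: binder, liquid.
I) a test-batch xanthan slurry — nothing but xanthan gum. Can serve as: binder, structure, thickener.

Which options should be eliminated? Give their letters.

A: soy is permitted under the Whole30-style carve-out; nothing else excluded — keep
B: not usable as a binder; has white sugar, so not Whole30-style — reject
C: has coconut oil, so not coconut-free — no
D: nothing on the exclusion list — valid
E: has honey, so not honey-free — out
F: has sesame, so not sesame-free — no
G: has spelt, so not Whole30-style — no
H: only anchovy and water; none excluded — keep
I: no sesame, no coconut — valid

B, C, E, F, G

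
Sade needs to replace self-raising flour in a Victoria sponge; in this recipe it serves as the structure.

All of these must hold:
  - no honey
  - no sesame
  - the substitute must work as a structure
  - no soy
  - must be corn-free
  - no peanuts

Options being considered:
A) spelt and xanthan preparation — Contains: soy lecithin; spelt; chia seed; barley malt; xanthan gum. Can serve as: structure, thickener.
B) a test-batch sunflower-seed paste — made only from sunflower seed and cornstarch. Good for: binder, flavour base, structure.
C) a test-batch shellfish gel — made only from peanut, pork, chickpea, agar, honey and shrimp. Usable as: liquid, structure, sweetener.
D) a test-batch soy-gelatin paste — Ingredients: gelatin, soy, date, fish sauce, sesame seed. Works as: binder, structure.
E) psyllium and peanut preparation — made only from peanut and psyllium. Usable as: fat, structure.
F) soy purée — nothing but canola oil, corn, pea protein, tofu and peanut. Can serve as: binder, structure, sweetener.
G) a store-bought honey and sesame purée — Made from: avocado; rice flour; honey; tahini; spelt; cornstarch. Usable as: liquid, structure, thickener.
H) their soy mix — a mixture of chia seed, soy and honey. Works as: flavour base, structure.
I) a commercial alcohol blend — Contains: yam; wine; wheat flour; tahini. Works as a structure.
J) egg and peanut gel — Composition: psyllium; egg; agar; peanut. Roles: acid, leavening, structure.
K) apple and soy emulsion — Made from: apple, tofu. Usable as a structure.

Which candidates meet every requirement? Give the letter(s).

none

A: has soy lecithin, so not soy-free — no
B: has cornstarch, so not corn-free — no
C: has honey, so not honey-free; has peanut, so not peanut-free — reject
D: has soy, so not soy-free; has sesame seed, so not sesame-free — out
E: has peanut, so not peanut-free — out
F: has tofu, so not soy-free; has corn, so not corn-free (and 1 more) — no
G: has cornstarch, so not corn-free; has honey, so not honey-free (and 1 more) — out
H: has soy, so not soy-free; has honey, so not honey-free — no
I: has tahini, so not sesame-free — out
J: has peanut, so not peanut-free — out
K: has tofu, so not soy-free — reject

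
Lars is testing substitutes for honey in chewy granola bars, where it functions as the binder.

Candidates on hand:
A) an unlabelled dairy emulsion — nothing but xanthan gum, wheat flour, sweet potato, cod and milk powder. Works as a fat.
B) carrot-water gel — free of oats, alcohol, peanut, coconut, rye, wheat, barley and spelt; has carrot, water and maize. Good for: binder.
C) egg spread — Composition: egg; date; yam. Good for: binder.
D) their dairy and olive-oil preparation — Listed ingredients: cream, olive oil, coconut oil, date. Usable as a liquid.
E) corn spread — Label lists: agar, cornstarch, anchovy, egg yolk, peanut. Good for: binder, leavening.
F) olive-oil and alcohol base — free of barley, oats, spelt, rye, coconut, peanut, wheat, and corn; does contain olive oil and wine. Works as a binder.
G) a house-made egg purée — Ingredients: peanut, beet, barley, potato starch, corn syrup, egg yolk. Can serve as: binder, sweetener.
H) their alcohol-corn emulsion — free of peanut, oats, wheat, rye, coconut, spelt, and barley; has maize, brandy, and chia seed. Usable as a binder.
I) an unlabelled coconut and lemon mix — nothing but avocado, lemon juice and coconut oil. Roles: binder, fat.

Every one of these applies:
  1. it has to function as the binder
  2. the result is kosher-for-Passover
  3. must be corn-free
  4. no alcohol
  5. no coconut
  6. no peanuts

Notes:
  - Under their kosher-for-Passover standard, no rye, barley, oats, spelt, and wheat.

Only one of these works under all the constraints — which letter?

C

A: not usable as a binder; has wheat flour, so not kosher-for-Passover — reject
B: has maize, so not corn-free — no
C: only egg, yam and date; none excluded — valid
D: not usable as a binder; has coconut oil, so not coconut-free — no
E: has cornstarch, so not corn-free; has peanut, so not peanut-free — out
F: has wine, so not alcohol-free — out
G: has barley, so not kosher-for-Passover; has corn syrup, so not corn-free (and 1 more) — no
H: has maize, so not corn-free; has brandy, so not alcohol-free — no
I: has coconut oil, so not coconut-free — reject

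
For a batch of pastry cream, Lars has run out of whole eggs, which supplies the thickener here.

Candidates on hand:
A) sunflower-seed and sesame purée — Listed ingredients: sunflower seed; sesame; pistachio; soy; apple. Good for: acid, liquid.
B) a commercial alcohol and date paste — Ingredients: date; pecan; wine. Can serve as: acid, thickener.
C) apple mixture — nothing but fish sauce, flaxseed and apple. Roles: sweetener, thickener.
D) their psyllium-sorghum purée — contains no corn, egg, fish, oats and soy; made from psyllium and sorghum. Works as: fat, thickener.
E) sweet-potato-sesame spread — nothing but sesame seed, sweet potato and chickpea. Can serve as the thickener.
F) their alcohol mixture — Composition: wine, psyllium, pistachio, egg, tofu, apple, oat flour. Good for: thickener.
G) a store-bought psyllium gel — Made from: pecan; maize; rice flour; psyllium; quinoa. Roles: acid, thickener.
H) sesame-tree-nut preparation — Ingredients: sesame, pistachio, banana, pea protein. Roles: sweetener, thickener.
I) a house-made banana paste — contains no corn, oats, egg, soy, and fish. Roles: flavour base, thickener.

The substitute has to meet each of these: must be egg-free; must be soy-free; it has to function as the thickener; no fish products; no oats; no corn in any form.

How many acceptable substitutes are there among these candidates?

A: not usable as a thickener; has soy, so not soy-free — reject
B: only wine, pecan and date; none excluded — OK
C: has fish sauce, so not fish-free — out
D: nothing on the exclusion list — valid
E: only sesame seed, chickpea, and sweet potato; none excluded — keep
F: has tofu, so not soy-free; has oat flour, so not oat-free (and 1 more) — out
G: has maize, so not corn-free — out
H: works as a thickener, no soy, no oats — valid
I: no fish, no soy — keep

5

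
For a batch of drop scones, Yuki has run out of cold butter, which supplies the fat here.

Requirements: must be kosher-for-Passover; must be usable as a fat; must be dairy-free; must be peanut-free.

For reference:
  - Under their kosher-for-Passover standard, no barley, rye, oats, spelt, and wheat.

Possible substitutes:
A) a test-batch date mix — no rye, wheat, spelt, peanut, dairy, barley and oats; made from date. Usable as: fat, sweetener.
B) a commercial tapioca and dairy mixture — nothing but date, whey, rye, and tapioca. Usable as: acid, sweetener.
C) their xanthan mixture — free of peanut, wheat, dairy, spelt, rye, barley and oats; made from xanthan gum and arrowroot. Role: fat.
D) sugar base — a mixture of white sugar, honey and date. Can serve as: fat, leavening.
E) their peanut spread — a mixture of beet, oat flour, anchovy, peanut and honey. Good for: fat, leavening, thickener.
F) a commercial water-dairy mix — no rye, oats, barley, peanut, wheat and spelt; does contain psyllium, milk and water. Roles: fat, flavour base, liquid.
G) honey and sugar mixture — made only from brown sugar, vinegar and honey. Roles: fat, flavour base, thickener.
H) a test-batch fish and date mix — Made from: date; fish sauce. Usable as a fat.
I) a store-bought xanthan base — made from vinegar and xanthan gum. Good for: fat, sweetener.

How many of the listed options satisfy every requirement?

6

A: works as a fat, no dairy, kosher-for-Passover — OK
B: not usable as a fat; has rye, so not kosher-for-Passover (and 1 more) — reject
C: nothing on the exclusion list — keep
D: only honey, white sugar, and date; none excluded — valid
E: has oat flour, so not kosher-for-Passover; has peanut, so not peanut-free — reject
F: has milk, so not dairy-free — no
G: no dairy, kosher-for-Passover — valid
H: kosher-for-Passover, no peanut — keep
I: only xanthan gum and vinegar; none excluded — keep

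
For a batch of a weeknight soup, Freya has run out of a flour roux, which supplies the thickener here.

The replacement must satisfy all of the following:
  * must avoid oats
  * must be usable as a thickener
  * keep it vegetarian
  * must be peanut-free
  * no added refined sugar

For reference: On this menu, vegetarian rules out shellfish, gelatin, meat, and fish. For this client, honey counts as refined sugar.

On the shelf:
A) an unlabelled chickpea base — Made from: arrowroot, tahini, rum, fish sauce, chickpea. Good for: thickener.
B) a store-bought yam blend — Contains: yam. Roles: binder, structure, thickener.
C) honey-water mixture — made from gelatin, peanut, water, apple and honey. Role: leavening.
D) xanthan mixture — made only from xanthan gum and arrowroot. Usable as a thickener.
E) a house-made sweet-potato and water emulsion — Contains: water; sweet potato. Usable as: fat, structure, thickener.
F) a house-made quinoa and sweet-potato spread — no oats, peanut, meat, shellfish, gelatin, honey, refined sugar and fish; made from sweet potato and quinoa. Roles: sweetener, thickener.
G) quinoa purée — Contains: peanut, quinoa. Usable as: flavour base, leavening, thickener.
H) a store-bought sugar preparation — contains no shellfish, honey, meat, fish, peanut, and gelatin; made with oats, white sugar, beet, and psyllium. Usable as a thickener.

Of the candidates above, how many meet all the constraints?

A: has fish sauce, so not vegetarian — no
B: no-added-sugar, no oats — keep
C: not usable as a thickener; has gelatin, so not vegetarian (and 2 more) — no
D: no-added-sugar, no peanut — keep
E: all constraints satisfied — keep
F: nothing on the exclusion list — valid
G: has peanut, so not peanut-free — no
H: has white sugar, so not no-added-sugar; has oats, so not oat-free — no

4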